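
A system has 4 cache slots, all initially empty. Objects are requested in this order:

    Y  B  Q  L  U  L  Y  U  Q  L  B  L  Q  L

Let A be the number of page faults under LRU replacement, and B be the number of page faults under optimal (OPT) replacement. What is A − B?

Under LRU: F F F F F . F . . . F . . . → 7 faults.
Under OPT: F F F F F . . . . . F . . . → 6 faults.
A − B = 7 − 6 = 1.

1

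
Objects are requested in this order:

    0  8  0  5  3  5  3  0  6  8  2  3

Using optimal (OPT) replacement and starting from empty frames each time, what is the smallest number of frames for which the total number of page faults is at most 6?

4

f=1: 12 faults
f=2: 8 faults
f=3: 7 faults
f=4: 6 faults
f=5: 6 faults
f=6: 6 faults
Smallest f with faults ≤ 6 is 4.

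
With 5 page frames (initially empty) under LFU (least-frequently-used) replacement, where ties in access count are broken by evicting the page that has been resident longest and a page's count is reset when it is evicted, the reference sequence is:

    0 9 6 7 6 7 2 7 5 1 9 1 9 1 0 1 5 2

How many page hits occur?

7

0 -> miss, frames {0}
9 -> miss, frames {0,9}
6 -> miss, frames {0,9,6}
7 -> miss, frames {0,9,6,7}
6 -> hit
7 -> hit
2 -> miss, frames {0,9,6,7,2}
7 -> hit
5 -> miss, evict 0, frames {9,6,7,2,5}
1 -> miss, evict 9, frames {6,7,2,5,1}
9 -> miss, evict 2, frames {6,7,5,1,9}
1 -> hit
9 -> hit
1 -> hit
0 -> miss, evict 5, frames {6,7,1,9,0}
1 -> hit
5 -> miss, evict 0, frames {6,7,1,9,5}
2 -> miss, evict 5, frames {6,7,1,9,2}
Hits: 7.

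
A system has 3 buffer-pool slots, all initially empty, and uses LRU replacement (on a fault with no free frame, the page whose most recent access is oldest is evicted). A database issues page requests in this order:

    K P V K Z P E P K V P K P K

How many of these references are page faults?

8

K: miss, frames {K}
P: miss, frames {K,P}
V: miss, frames {K,P,V}
K: hit
Z: miss, evict P, frames {V,K,Z}
P: miss, evict V, frames {K,Z,P}
E: miss, evict K, frames {Z,P,E}
P: hit
K: miss, evict Z, frames {E,P,K}
V: miss, evict E, frames {P,K,V}
P: hit
K: hit
P: hit
K: hit
Page faults: 8.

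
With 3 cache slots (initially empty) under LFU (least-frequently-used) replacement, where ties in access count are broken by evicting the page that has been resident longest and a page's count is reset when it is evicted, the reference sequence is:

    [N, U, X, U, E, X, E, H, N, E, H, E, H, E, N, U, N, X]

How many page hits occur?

N -> fault, frames [N]
U -> fault, frames [N, U]
X -> fault, frames [N, U, X]
U -> hit
E -> fault, evict N, frames [U, X, E]
X -> hit
E -> hit
H -> fault, evict U, frames [X, E, H]
N -> fault, evict H, frames [X, E, N]
E -> hit
H -> fault, evict N, frames [X, E, H]
E -> hit
H -> hit
E -> hit
N -> fault, evict X, frames [E, H, N]
U -> fault, evict N, frames [E, H, U]
N -> fault, evict U, frames [E, H, N]
X -> fault, evict N, frames [E, H, X]
Hits: 7.

7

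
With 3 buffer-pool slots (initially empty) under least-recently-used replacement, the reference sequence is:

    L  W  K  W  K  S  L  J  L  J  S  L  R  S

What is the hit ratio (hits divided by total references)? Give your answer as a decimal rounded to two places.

L -> fault, frames {L}
W -> fault, frames {L,W}
K -> fault, frames {L,W,K}
W -> hit
K -> hit
S -> fault, evict L, frames {W,K,S}
L -> fault, evict W, frames {K,S,L}
J -> fault, evict K, frames {S,L,J}
L -> hit
J -> hit
S -> hit
L -> hit
R -> fault, evict J, frames {S,L,R}
S -> hit
Hits: 7 of 14 references → 7/14 = 0.5000.

0.50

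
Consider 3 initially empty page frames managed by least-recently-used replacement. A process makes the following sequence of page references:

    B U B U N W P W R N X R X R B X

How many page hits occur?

B: miss, frames [B]
U: miss, frames [B, U]
B: hit
U: hit
N: miss, frames [B, U, N]
W: miss, evict B, frames [U, N, W]
P: miss, evict U, frames [N, W, P]
W: hit
R: miss, evict N, frames [P, W, R]
N: miss, evict P, frames [W, R, N]
X: miss, evict W, frames [R, N, X]
R: hit
X: hit
R: hit
B: miss, evict N, frames [X, R, B]
X: hit
Hits: 7.

7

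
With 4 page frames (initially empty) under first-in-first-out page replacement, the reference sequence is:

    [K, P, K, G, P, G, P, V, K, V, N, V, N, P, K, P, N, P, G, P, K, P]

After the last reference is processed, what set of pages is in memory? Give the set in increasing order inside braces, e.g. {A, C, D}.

K -> fault, frames {K}
P -> fault, frames {K,P}
K -> hit
G -> fault, frames {K,P,G}
P -> hit
G -> hit
P -> hit
V -> fault, frames {K,P,G,V}
K -> hit
V -> hit
N -> fault, evict K, frames {P,G,V,N}
V -> hit
N -> hit
P -> hit
K -> fault, evict P, frames {G,V,N,K}
P -> fault, evict G, frames {V,N,K,P}
N -> hit
P -> hit
G -> fault, evict V, frames {N,K,P,G}
P -> hit
K -> hit
P -> hit

{G, K, N, P}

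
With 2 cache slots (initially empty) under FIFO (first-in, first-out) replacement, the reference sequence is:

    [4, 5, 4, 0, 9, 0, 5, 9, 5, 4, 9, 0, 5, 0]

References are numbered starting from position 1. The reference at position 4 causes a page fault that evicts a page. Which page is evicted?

pos 1: 4: fault, frames {4}
pos 2: 5: fault, frames {4,5}
pos 3: 4: hit
pos 4: 0: fault, evict 4, frames {5,0}
At position 4, page 4 is evicted.

4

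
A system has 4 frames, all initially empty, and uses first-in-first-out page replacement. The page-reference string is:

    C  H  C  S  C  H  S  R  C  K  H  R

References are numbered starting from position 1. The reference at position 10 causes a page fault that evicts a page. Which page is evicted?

pos 1: C → fault, frames {C}
pos 2: H → fault, frames {C,H}
pos 3: C → hit
pos 4: S → fault, frames {C,H,S}
pos 5: C → hit
pos 6: H → hit
pos 7: S → hit
pos 8: R → fault, frames {C,H,S,R}
pos 9: C → hit
pos 10: K → fault, evict C, frames {H,S,R,K}
At position 10, page C is evicted.

C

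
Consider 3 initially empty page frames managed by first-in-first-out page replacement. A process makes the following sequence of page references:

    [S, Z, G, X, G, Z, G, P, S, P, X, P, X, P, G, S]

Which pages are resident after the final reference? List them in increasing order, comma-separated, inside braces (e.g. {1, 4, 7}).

S: miss, frames {S}
Z: miss, frames {S,Z}
G: miss, frames {S,Z,G}
X: miss, evict S, frames {Z,G,X}
G: hit
Z: hit
G: hit
P: miss, evict Z, frames {G,X,P}
S: miss, evict G, frames {X,P,S}
P: hit
X: hit
P: hit
X: hit
P: hit
G: miss, evict X, frames {P,S,G}
S: hit

{G, P, S}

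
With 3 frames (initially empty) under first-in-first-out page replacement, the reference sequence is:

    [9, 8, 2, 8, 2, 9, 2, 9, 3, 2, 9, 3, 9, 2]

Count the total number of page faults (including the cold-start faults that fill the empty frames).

9 -> fault, frames {9}
8 -> fault, frames {9,8}
2 -> fault, frames {9,8,2}
8 -> hit
2 -> hit
9 -> hit
2 -> hit
9 -> hit
3 -> fault, evict 9, frames {8,2,3}
2 -> hit
9 -> fault, evict 8, frames {2,3,9}
3 -> hit
9 -> hit
2 -> hit
Page faults: 5.

5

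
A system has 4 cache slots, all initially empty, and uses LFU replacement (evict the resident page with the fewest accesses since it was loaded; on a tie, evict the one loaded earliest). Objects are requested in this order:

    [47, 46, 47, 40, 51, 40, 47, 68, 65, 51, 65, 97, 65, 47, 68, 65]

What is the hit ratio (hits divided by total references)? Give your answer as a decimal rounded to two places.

0.44

47 -> fault, frames (47)
46 -> fault, frames (47 46)
47 -> hit
40 -> fault, frames (47 46 40)
51 -> fault, frames (47 46 40 51)
40 -> hit
47 -> hit
68 -> fault, evict 46, frames (47 40 51 68)
65 -> fault, evict 51, frames (47 40 68 65)
51 -> fault, evict 68, frames (47 40 65 51)
65 -> hit
97 -> fault, evict 51, frames (47 40 65 97)
65 -> hit
47 -> hit
68 -> fault, evict 97, frames (47 40 65 68)
65 -> hit
Hits: 7 of 16 references → 7/16 = 0.4375.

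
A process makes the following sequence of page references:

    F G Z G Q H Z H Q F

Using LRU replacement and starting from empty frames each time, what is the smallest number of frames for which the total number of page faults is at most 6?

4

f=1: 10 faults
f=2: 8 faults
f=3: 7 faults
f=4: 6 faults
f=5: 5 faults
Smallest f with faults ≤ 6 is 4.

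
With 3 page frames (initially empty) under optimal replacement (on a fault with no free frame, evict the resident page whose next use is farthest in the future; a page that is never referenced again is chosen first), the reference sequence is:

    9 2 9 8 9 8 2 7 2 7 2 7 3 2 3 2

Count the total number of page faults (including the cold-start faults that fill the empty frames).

5

9: fault, frames {9}
2: fault, frames {9,2}
9: hit
8: fault, frames {9,2,8}
9: hit
8: hit
2: hit
7: fault, evict 8, frames {9,2,7}
2: hit
7: hit
2: hit
7: hit
3: fault, evict 7, frames {9,2,3}
2: hit
3: hit
2: hit
Page faults: 5.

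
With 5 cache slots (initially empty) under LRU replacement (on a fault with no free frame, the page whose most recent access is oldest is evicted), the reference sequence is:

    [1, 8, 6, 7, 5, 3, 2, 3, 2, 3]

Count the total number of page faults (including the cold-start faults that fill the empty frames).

1 -> miss, frames {1}
8 -> miss, frames {1,8}
6 -> miss, frames {1,8,6}
7 -> miss, frames {1,8,6,7}
5 -> miss, frames {1,8,6,7,5}
3 -> miss, evict 1, frames {8,6,7,5,3}
2 -> miss, evict 8, frames {6,7,5,3,2}
3 -> hit
2 -> hit
3 -> hit
Page faults: 7.

7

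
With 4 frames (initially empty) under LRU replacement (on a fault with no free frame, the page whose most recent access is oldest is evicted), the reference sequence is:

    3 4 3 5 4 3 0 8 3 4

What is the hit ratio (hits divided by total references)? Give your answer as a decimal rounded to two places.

0.50

3 -> fault, frames [3]
4 -> fault, frames [3, 4]
3 -> hit
5 -> fault, frames [4, 3, 5]
4 -> hit
3 -> hit
0 -> fault, frames [5, 4, 3, 0]
8 -> fault, evict 5, frames [4, 3, 0, 8]
3 -> hit
4 -> hit
Hits: 5 of 10 references → 5/10 = 0.5000.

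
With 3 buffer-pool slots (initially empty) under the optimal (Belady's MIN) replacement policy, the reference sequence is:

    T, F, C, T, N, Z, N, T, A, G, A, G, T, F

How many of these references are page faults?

T -> miss, frames [T]
F -> miss, frames [T, F]
C -> miss, frames [T, F, C]
T -> hit
N -> miss, evict C, frames [T, F, N]
Z -> miss, evict F, frames [T, N, Z]
N -> hit
T -> hit
A -> miss, evict Z, frames [T, N, A]
G -> miss, evict N, frames [T, A, G]
A -> hit
G -> hit
T -> hit
F -> miss, evict G, frames [T, A, F]
Page faults: 8.

8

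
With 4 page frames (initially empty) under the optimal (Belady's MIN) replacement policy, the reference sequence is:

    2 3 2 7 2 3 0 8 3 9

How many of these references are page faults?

2 -> miss, frames {2}
3 -> miss, frames {2,3}
2 -> hit
7 -> miss, frames {2,3,7}
2 -> hit
3 -> hit
0 -> miss, frames {2,3,7,0}
8 -> miss, evict 0, frames {2,3,7,8}
3 -> hit
9 -> miss, evict 8, frames {2,3,7,9}
Page faults: 6.

6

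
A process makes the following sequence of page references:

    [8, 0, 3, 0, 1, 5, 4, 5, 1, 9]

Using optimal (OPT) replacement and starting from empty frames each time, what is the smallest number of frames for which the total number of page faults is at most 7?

3

f=1: 10 faults
f=2: 8 faults
f=3: 7 faults
f=4: 7 faults
f=5: 7 faults
f=6: 7 faults
f=7: 7 faults
Smallest f with faults ≤ 7 is 3.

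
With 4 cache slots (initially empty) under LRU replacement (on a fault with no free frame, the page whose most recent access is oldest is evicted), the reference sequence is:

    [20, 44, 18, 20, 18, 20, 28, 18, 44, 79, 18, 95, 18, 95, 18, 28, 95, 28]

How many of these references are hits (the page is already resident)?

11

20: fault, frames [20]
44: fault, frames [20, 44]
18: fault, frames [20, 44, 18]
20: hit
18: hit
20: hit
28: fault, frames [44, 18, 20, 28]
18: hit
44: hit
79: fault, evict 20, frames [28, 18, 44, 79]
18: hit
95: fault, evict 28, frames [44, 79, 18, 95]
18: hit
95: hit
18: hit
28: fault, evict 44, frames [79, 95, 18, 28]
95: hit
28: hit
Hits: 11.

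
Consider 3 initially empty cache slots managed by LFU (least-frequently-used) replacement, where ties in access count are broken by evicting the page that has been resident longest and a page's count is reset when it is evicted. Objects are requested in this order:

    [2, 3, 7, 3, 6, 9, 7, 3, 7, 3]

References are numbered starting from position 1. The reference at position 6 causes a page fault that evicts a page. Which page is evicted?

7

pos 1: 2: fault, frames [2]
pos 2: 3: fault, frames [2, 3]
pos 3: 7: fault, frames [2, 3, 7]
pos 4: 3: hit
pos 5: 6: fault, evict 2, frames [3, 7, 6]
pos 6: 9: fault, evict 7, frames [3, 6, 9]
At position 6, page 7 is evicted.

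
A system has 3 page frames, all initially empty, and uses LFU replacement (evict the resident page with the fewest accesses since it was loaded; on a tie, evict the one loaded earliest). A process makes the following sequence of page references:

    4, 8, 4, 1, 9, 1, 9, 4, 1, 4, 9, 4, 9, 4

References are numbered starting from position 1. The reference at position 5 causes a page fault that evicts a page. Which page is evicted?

8

pos 1: 4 → fault, frames {4}
pos 2: 8 → fault, frames {4,8}
pos 3: 4 → hit
pos 4: 1 → fault, frames {4,8,1}
pos 5: 9 → fault, evict 8, frames {4,1,9}
At position 5, page 8 is evicted.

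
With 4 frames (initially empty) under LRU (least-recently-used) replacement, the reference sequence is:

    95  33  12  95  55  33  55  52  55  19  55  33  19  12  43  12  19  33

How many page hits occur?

95 → miss, frames {95}
33 → miss, frames {95,33}
12 → miss, frames {95,33,12}
95 → hit
55 → miss, frames {33,12,95,55}
33 → hit
55 → hit
52 → miss, evict 12, frames {95,33,55,52}
55 → hit
19 → miss, evict 95, frames {33,52,55,19}
55 → hit
33 → hit
19 → hit
12 → miss, evict 52, frames {55,33,19,12}
43 → miss, evict 55, frames {33,19,12,43}
12 → hit
19 → hit
33 → hit
Hits: 10.

10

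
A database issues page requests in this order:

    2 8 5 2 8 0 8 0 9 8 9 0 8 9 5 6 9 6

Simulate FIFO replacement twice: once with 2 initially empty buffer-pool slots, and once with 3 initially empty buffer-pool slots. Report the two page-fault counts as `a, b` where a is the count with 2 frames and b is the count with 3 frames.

13, 9

2 frames: F F F F F F . . F F . F . F F F F . → 13 faults.
3 frames: F F F . . F . . F F . . . . F F F . → 9 faults.
9 < 13: adding a frame reduced faults, as is typical.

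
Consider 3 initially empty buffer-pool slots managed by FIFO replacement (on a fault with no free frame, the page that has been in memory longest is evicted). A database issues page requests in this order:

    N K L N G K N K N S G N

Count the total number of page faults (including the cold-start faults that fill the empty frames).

N → miss, frames [N]
K → miss, frames [N, K]
L → miss, frames [N, K, L]
N → hit
G → miss, evict N, frames [K, L, G]
K → hit
N → miss, evict K, frames [L, G, N]
K → miss, evict L, frames [G, N, K]
N → hit
S → miss, evict G, frames [N, K, S]
G → miss, evict N, frames [K, S, G]
N → miss, evict K, frames [S, G, N]
Page faults: 9.

9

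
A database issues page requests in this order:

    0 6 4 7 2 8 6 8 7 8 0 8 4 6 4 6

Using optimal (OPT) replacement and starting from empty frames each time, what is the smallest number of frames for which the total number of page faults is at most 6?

f=1: 16 faults
f=2: 10 faults
f=3: 8 faults
f=4: 7 faults
f=5: 6 faults
f=6: 6 faults
Smallest f with faults ≤ 6 is 5.

5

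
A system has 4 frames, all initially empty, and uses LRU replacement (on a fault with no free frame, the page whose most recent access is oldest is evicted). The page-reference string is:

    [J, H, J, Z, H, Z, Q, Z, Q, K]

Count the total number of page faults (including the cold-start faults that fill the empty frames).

5

J: fault, frames [J]
H: fault, frames [J, H]
J: hit
Z: fault, frames [H, J, Z]
H: hit
Z: hit
Q: fault, frames [J, H, Z, Q]
Z: hit
Q: hit
K: fault, evict J, frames [H, Z, Q, K]
Page faults: 5.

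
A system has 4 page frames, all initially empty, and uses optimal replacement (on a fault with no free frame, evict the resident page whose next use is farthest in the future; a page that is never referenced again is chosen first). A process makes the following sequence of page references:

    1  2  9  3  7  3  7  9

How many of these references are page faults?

5

1: miss, frames (1)
2: miss, frames (1 2)
9: miss, frames (1 2 9)
3: miss, frames (1 2 9 3)
7: miss, evict 2, frames (1 9 3 7)
3: hit
7: hit
9: hit
Page faults: 5.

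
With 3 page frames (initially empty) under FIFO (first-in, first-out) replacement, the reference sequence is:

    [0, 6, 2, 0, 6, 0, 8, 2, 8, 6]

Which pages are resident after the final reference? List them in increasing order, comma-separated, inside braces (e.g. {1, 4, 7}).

{2, 6, 8}

0 -> miss, frames [0]
6 -> miss, frames [0, 6]
2 -> miss, frames [0, 6, 2]
0 -> hit
6 -> hit
0 -> hit
8 -> miss, evict 0, frames [6, 2, 8]
2 -> hit
8 -> hit
6 -> hit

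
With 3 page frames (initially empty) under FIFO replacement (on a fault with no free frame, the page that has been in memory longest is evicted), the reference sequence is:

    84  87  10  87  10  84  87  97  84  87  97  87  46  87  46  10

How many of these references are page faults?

8

84: fault, frames [84]
87: fault, frames [84, 87]
10: fault, frames [84, 87, 10]
87: hit
10: hit
84: hit
87: hit
97: fault, evict 84, frames [87, 10, 97]
84: fault, evict 87, frames [10, 97, 84]
87: fault, evict 10, frames [97, 84, 87]
97: hit
87: hit
46: fault, evict 97, frames [84, 87, 46]
87: hit
46: hit
10: fault, evict 84, frames [87, 46, 10]
Page faults: 8.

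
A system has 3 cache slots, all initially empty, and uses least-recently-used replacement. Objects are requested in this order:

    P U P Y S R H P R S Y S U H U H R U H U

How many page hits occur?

P: miss, frames {P}
U: miss, frames {P,U}
P: hit
Y: miss, frames {U,P,Y}
S: miss, evict U, frames {P,Y,S}
R: miss, evict P, frames {Y,S,R}
H: miss, evict Y, frames {S,R,H}
P: miss, evict S, frames {R,H,P}
R: hit
S: miss, evict H, frames {P,R,S}
Y: miss, evict P, frames {R,S,Y}
S: hit
U: miss, evict R, frames {Y,S,U}
H: miss, evict Y, frames {S,U,H}
U: hit
H: hit
R: miss, evict S, frames {U,H,R}
U: hit
H: hit
U: hit
Hits: 8.

8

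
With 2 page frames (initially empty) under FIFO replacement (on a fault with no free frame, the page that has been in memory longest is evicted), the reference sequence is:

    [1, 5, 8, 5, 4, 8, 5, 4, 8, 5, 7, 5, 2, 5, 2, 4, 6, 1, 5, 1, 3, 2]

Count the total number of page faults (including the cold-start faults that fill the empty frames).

15

1 -> fault, frames (1)
5 -> fault, frames (1 5)
8 -> fault, evict 1, frames (5 8)
5 -> hit
4 -> fault, evict 5, frames (8 4)
8 -> hit
5 -> fault, evict 8, frames (4 5)
4 -> hit
8 -> fault, evict 4, frames (5 8)
5 -> hit
7 -> fault, evict 5, frames (8 7)
5 -> fault, evict 8, frames (7 5)
2 -> fault, evict 7, frames (5 2)
5 -> hit
2 -> hit
4 -> fault, evict 5, frames (2 4)
6 -> fault, evict 2, frames (4 6)
1 -> fault, evict 4, frames (6 1)
5 -> fault, evict 6, frames (1 5)
1 -> hit
3 -> fault, evict 1, frames (5 3)
2 -> fault, evict 5, frames (3 2)
Page faults: 15.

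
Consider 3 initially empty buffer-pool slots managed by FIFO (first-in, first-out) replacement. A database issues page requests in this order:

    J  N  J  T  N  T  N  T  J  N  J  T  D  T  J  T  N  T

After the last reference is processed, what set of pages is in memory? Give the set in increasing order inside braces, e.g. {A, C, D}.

J -> fault, frames {J}
N -> fault, frames {J,N}
J -> hit
T -> fault, frames {J,N,T}
N -> hit
T -> hit
N -> hit
T -> hit
J -> hit
N -> hit
J -> hit
T -> hit
D -> fault, evict J, frames {N,T,D}
T -> hit
J -> fault, evict N, frames {T,D,J}
T -> hit
N -> fault, evict T, frames {D,J,N}
T -> fault, evict D, frames {J,N,T}

{J, N, T}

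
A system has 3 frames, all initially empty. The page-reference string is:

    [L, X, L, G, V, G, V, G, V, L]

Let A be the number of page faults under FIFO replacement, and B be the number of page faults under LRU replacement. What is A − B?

1

Under FIFO: F F . F F . . . . F → 5 faults.
Under LRU: F F . F F . . . . . → 4 faults.
A − B = 5 − 4 = 1.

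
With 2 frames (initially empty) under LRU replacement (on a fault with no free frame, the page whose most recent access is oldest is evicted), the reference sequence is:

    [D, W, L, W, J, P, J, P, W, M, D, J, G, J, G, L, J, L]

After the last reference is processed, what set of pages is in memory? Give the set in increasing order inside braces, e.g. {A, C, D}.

{J, L}

D → fault, frames (D)
W → fault, frames (D W)
L → fault, evict D, frames (W L)
W → hit
J → fault, evict L, frames (W J)
P → fault, evict W, frames (J P)
J → hit
P → hit
W → fault, evict J, frames (P W)
M → fault, evict P, frames (W M)
D → fault, evict W, frames (M D)
J → fault, evict M, frames (D J)
G → fault, evict D, frames (J G)
J → hit
G → hit
L → fault, evict J, frames (G L)
J → fault, evict G, frames (L J)
L → hit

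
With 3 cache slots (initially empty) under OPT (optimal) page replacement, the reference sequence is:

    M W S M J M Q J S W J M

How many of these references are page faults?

7

M: miss, frames (M)
W: miss, frames (M W)
S: miss, frames (M W S)
M: hit
J: miss, evict W, frames (M S J)
M: hit
Q: miss, evict M, frames (S J Q)
J: hit
S: hit
W: miss, evict Q, frames (S J W)
J: hit
M: miss, evict W, frames (S J M)
Page faults: 7.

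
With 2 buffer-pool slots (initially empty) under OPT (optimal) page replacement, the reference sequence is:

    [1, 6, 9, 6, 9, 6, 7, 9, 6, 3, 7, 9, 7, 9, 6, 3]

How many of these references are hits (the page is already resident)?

1 → miss, frames {1}
6 → miss, frames {1,6}
9 → miss, evict 1, frames {6,9}
6 → hit
9 → hit
6 → hit
7 → miss, evict 6, frames {9,7}
9 → hit
6 → miss, evict 9, frames {7,6}
3 → miss, evict 6, frames {7,3}
7 → hit
9 → miss, evict 3, frames {7,9}
7 → hit
9 → hit
6 → miss, evict 9, frames {7,6}
3 → miss, evict 6, frames {7,3}
Hits: 7.

7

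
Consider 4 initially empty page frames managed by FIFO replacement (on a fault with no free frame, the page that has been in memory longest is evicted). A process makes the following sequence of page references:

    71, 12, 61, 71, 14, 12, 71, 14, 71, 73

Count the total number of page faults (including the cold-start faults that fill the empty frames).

71 -> miss, frames {71}
12 -> miss, frames {71,12}
61 -> miss, frames {71,12,61}
71 -> hit
14 -> miss, frames {71,12,61,14}
12 -> hit
71 -> hit
14 -> hit
71 -> hit
73 -> miss, evict 71, frames {12,61,14,73}
Page faults: 5.

5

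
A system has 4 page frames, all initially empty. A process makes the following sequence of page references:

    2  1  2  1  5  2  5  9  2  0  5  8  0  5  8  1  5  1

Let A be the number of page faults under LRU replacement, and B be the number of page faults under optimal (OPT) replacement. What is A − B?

Under LRU: F F . . F . . F . F . F . . . F . . → 7 faults.
Under OPT: F F . . F . . F . F . F . . . . . . → 6 faults.
A − B = 7 − 6 = 1.

1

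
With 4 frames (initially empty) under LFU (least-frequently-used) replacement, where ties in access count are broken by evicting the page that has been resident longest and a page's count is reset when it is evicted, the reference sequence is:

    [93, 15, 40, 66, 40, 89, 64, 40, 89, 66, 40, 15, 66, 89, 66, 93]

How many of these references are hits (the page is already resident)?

8

93: fault, frames [93]
15: fault, frames [93, 15]
40: fault, frames [93, 15, 40]
66: fault, frames [93, 15, 40, 66]
40: hit
89: fault, evict 93, frames [15, 40, 66, 89]
64: fault, evict 15, frames [40, 66, 89, 64]
40: hit
89: hit
66: hit
40: hit
15: fault, evict 64, frames [40, 66, 89, 15]
66: hit
89: hit
66: hit
93: fault, evict 15, frames [40, 66, 89, 93]
Hits: 8.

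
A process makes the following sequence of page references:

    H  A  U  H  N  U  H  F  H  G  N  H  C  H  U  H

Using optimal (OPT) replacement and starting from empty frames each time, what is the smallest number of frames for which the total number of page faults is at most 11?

2

f=1: 16 faults
f=2: 10 faults
f=3: 8 faults
f=4: 7 faults
f=5: 7 faults
f=6: 7 faults
f=7: 7 faults
Smallest f with faults ≤ 11 is 2.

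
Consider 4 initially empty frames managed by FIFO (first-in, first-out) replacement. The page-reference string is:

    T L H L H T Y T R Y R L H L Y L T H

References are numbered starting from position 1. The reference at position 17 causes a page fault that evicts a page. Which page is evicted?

L

pos 1: T → fault, frames {T}
pos 2: L → fault, frames {T,L}
pos 3: H → fault, frames {T,L,H}
pos 4: L → hit
pos 5: H → hit
pos 6: T → hit
pos 7: Y → fault, frames {T,L,H,Y}
pos 8: T → hit
pos 9: R → fault, evict T, frames {L,H,Y,R}
pos 10: Y → hit
pos 11: R → hit
pos 12: L → hit
pos 13: H → hit
pos 14: L → hit
pos 15: Y → hit
pos 16: L → hit
pos 17: T → fault, evict L, frames {H,Y,R,T}
At position 17, page L is evicted.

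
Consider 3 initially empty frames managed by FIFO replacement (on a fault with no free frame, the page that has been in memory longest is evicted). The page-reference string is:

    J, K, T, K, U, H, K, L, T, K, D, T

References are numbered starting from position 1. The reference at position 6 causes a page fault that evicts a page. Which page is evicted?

K

pos 1: J: fault, frames [J]
pos 2: K: fault, frames [J, K]
pos 3: T: fault, frames [J, K, T]
pos 4: K: hit
pos 5: U: fault, evict J, frames [K, T, U]
pos 6: H: fault, evict K, frames [T, U, H]
At position 6, page K is evicted.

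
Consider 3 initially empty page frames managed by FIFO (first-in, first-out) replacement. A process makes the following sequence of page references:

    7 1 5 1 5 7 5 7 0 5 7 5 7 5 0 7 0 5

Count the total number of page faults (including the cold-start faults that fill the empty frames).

5

7: miss, frames [7]
1: miss, frames [7, 1]
5: miss, frames [7, 1, 5]
1: hit
5: hit
7: hit
5: hit
7: hit
0: miss, evict 7, frames [1, 5, 0]
5: hit
7: miss, evict 1, frames [5, 0, 7]
5: hit
7: hit
5: hit
0: hit
7: hit
0: hit
5: hit
Page faults: 5.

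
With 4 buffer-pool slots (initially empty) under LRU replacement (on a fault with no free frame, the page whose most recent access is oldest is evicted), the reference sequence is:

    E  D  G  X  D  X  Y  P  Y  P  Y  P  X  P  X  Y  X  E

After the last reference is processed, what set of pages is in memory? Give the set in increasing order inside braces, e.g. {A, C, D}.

E → fault, frames {E}
D → fault, frames {E,D}
G → fault, frames {E,D,G}
X → fault, frames {E,D,G,X}
D → hit
X → hit
Y → fault, evict E, frames {G,D,X,Y}
P → fault, evict G, frames {D,X,Y,P}
Y → hit
P → hit
Y → hit
P → hit
X → hit
P → hit
X → hit
Y → hit
X → hit
E → fault, evict D, frames {P,Y,X,E}

{E, P, X, Y}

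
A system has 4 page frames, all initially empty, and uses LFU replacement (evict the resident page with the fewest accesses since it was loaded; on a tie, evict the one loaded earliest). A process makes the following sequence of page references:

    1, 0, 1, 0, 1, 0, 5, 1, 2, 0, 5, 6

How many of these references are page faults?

5

1: miss, frames (1)
0: miss, frames (1 0)
1: hit
0: hit
1: hit
0: hit
5: miss, frames (1 0 5)
1: hit
2: miss, frames (1 0 5 2)
0: hit
5: hit
6: miss, evict 2, frames (1 0 5 6)
Page faults: 5.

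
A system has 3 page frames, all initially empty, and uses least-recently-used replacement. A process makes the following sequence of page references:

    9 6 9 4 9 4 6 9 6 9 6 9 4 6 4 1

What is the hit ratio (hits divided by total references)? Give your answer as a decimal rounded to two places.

9 -> miss, frames (9)
6 -> miss, frames (9 6)
9 -> hit
4 -> miss, frames (6 9 4)
9 -> hit
4 -> hit
6 -> hit
9 -> hit
6 -> hit
9 -> hit
6 -> hit
9 -> hit
4 -> hit
6 -> hit
4 -> hit
1 -> miss, evict 9, frames (6 4 1)
Hits: 12 of 16 references → 12/16 = 0.7500.

0.75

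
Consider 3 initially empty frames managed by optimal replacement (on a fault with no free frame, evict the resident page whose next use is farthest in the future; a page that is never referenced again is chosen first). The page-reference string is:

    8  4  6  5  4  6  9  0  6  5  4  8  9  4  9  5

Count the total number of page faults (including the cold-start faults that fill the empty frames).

8: miss, frames (8)
4: miss, frames (8 4)
6: miss, frames (8 4 6)
5: miss, evict 8, frames (4 6 5)
4: hit
6: hit
9: miss, evict 4, frames (6 5 9)
0: miss, evict 9, frames (6 5 0)
6: hit
5: hit
4: miss, evict 0, frames (6 5 4)
8: miss, evict 6, frames (5 4 8)
9: miss, evict 8, frames (5 4 9)
4: hit
9: hit
5: hit
Page faults: 9.

9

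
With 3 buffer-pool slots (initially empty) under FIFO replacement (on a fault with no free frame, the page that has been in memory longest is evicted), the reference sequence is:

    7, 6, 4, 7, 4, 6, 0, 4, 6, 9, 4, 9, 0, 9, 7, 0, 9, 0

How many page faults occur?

7: miss, frames (7)
6: miss, frames (7 6)
4: miss, frames (7 6 4)
7: hit
4: hit
6: hit
0: miss, evict 7, frames (6 4 0)
4: hit
6: hit
9: miss, evict 6, frames (4 0 9)
4: hit
9: hit
0: hit
9: hit
7: miss, evict 4, frames (0 9 7)
0: hit
9: hit
0: hit
Page faults: 6.

6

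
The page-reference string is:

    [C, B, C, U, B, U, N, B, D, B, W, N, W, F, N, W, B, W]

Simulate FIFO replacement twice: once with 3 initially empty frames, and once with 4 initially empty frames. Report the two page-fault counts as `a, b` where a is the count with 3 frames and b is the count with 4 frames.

11, 8

3 frames: F F . F . . F . F F F F . F . . F F → 11 faults.
4 frames: F F . F . . F . F . F . . F . . F . → 8 faults.
8 < 11: adding a frame reduced faults, as is typical.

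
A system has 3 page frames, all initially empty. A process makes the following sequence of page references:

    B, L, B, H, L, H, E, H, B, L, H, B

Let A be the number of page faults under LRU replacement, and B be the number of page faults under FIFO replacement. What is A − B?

Under LRU: F F . F . . F . F F . . → 6 faults.
Under FIFO: F F . F . . F . F F F . → 7 faults.
A − B = 6 − 7 = -1.

-1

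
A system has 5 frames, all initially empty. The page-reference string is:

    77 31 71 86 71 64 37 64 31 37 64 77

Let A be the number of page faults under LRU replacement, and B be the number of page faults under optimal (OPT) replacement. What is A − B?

1

Under LRU: F F F F . F F . . . . F → 7 faults.
Under OPT: F F F F . F F . . . . . → 6 faults.
A − B = 7 − 6 = 1.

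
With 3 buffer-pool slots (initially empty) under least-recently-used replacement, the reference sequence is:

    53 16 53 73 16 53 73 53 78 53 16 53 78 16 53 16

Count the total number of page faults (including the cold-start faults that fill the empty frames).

5

53: fault, frames [53]
16: fault, frames [53, 16]
53: hit
73: fault, frames [16, 53, 73]
16: hit
53: hit
73: hit
53: hit
78: fault, evict 16, frames [73, 53, 78]
53: hit
16: fault, evict 73, frames [78, 53, 16]
53: hit
78: hit
16: hit
53: hit
16: hit
Page faults: 5.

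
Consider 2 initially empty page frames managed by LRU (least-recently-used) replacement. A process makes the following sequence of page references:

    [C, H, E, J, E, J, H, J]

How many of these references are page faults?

5

C → miss, frames (C)
H → miss, frames (C H)
E → miss, evict C, frames (H E)
J → miss, evict H, frames (E J)
E → hit
J → hit
H → miss, evict E, frames (J H)
J → hit
Page faults: 5.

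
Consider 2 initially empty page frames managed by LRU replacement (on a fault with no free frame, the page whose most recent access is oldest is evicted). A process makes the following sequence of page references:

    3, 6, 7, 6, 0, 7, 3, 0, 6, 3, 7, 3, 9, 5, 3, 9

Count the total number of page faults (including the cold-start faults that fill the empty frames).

3 -> miss, frames (3)
6 -> miss, frames (3 6)
7 -> miss, evict 3, frames (6 7)
6 -> hit
0 -> miss, evict 7, frames (6 0)
7 -> miss, evict 6, frames (0 7)
3 -> miss, evict 0, frames (7 3)
0 -> miss, evict 7, frames (3 0)
6 -> miss, evict 3, frames (0 6)
3 -> miss, evict 0, frames (6 3)
7 -> miss, evict 6, frames (3 7)
3 -> hit
9 -> miss, evict 7, frames (3 9)
5 -> miss, evict 3, frames (9 5)
3 -> miss, evict 9, frames (5 3)
9 -> miss, evict 5, frames (3 9)
Page faults: 14.

14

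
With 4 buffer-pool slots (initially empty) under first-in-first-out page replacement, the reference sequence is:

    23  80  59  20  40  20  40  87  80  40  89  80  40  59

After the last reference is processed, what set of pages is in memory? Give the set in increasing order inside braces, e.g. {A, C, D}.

23 → fault, frames (23)
80 → fault, frames (23 80)
59 → fault, frames (23 80 59)
20 → fault, frames (23 80 59 20)
40 → fault, evict 23, frames (80 59 20 40)
20 → hit
40 → hit
87 → fault, evict 80, frames (59 20 40 87)
80 → fault, evict 59, frames (20 40 87 80)
40 → hit
89 → fault, evict 20, frames (40 87 80 89)
80 → hit
40 → hit
59 → fault, evict 40, frames (87 80 89 59)

{59, 80, 87, 89}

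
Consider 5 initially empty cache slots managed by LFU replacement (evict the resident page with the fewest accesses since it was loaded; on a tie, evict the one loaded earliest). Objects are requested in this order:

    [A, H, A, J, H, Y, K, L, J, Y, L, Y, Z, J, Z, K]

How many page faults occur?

A -> miss, frames [A]
H -> miss, frames [A, H]
A -> hit
J -> miss, frames [A, H, J]
H -> hit
Y -> miss, frames [A, H, J, Y]
K -> miss, frames [A, H, J, Y, K]
L -> miss, evict J, frames [A, H, Y, K, L]
J -> miss, evict Y, frames [A, H, K, L, J]
Y -> miss, evict K, frames [A, H, L, J, Y]
L -> hit
Y -> hit
Z -> miss, evict J, frames [A, H, L, Y, Z]
J -> miss, evict Z, frames [A, H, L, Y, J]
Z -> miss, evict J, frames [A, H, L, Y, Z]
K -> miss, evict Z, frames [A, H, L, Y, K]
Page faults: 12.

12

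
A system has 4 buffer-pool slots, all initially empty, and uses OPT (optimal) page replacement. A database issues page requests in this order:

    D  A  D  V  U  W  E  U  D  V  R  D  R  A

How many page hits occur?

6

D: miss, frames (D)
A: miss, frames (D A)
D: hit
V: miss, frames (D A V)
U: miss, frames (D A V U)
W: miss, evict A, frames (D V U W)
E: miss, evict W, frames (D V U E)
U: hit
D: hit
V: hit
R: miss, evict E, frames (D V U R)
D: hit
R: hit
A: miss, evict R, frames (D V U A)
Hits: 6.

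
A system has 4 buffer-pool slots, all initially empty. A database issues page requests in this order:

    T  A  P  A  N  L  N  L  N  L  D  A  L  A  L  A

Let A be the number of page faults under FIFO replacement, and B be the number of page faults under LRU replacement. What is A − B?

Under FIFO: F F F . F F . . . . F F . . . . → 7 faults.
Under LRU: F F F . F F . . . . F . . . . . → 6 faults.
A − B = 7 − 6 = 1.

1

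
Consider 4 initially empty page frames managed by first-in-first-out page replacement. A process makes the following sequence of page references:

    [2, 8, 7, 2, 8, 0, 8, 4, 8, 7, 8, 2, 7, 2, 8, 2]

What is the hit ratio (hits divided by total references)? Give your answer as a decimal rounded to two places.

2 -> fault, frames {2}
8 -> fault, frames {2,8}
7 -> fault, frames {2,8,7}
2 -> hit
8 -> hit
0 -> fault, frames {2,8,7,0}
8 -> hit
4 -> fault, evict 2, frames {8,7,0,4}
8 -> hit
7 -> hit
8 -> hit
2 -> fault, evict 8, frames {7,0,4,2}
7 -> hit
2 -> hit
8 -> fault, evict 7, frames {0,4,2,8}
2 -> hit
Hits: 9 of 16 references → 9/16 = 0.5625.

0.56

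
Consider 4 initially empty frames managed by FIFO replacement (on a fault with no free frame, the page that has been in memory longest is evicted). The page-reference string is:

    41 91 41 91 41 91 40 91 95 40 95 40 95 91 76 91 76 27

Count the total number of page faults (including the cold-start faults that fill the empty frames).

41 -> miss, frames [41]
91 -> miss, frames [41, 91]
41 -> hit
91 -> hit
41 -> hit
91 -> hit
40 -> miss, frames [41, 91, 40]
91 -> hit
95 -> miss, frames [41, 91, 40, 95]
40 -> hit
95 -> hit
40 -> hit
95 -> hit
91 -> hit
76 -> miss, evict 41, frames [91, 40, 95, 76]
91 -> hit
76 -> hit
27 -> miss, evict 91, frames [40, 95, 76, 27]
Page faults: 6.

6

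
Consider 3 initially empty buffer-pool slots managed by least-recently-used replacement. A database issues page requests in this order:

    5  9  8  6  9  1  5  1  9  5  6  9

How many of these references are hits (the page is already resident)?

5 -> miss, frames (5)
9 -> miss, frames (5 9)
8 -> miss, frames (5 9 8)
6 -> miss, evict 5, frames (9 8 6)
9 -> hit
1 -> miss, evict 8, frames (6 9 1)
5 -> miss, evict 6, frames (9 1 5)
1 -> hit
9 -> hit
5 -> hit
6 -> miss, evict 1, frames (9 5 6)
9 -> hit
Hits: 5.

5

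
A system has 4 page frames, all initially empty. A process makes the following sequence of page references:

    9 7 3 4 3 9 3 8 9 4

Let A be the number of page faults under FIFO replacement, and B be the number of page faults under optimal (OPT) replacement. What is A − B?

Under FIFO: F F F F . . . F F . → 6 faults.
Under OPT: F F F F . . . F . . → 5 faults.
A − B = 6 − 5 = 1.

1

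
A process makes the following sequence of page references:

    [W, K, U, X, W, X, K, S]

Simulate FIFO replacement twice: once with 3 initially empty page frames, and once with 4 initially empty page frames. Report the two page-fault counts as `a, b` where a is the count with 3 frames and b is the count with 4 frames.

7, 5

3 frames: F F F F F . F F → 7 faults.
4 frames: F F F F . . . F → 5 faults.
5 < 7: adding a frame reduced faults, as is typical.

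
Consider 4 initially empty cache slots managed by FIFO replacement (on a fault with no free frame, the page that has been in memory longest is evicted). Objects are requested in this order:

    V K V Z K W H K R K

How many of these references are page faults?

7

V -> fault, frames [V]
K -> fault, frames [V, K]
V -> hit
Z -> fault, frames [V, K, Z]
K -> hit
W -> fault, frames [V, K, Z, W]
H -> fault, evict V, frames [K, Z, W, H]
K -> hit
R -> fault, evict K, frames [Z, W, H, R]
K -> fault, evict Z, frames [W, H, R, K]
Page faults: 7.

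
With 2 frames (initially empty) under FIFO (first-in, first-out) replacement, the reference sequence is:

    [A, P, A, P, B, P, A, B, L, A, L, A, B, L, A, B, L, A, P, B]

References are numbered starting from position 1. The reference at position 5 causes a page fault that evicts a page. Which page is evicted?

A

pos 1: A → fault, frames (A)
pos 2: P → fault, frames (A P)
pos 3: A → hit
pos 4: P → hit
pos 5: B → fault, evict A, frames (P B)
At position 5, page A is evicted.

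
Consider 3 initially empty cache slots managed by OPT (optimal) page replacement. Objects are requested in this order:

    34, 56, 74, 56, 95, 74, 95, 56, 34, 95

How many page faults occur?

34 → miss, frames [34]
56 → miss, frames [34, 56]
74 → miss, frames [34, 56, 74]
56 → hit
95 → miss, evict 34, frames [56, 74, 95]
74 → hit
95 → hit
56 → hit
34 → miss, evict 74, frames [56, 95, 34]
95 → hit
Page faults: 5.

5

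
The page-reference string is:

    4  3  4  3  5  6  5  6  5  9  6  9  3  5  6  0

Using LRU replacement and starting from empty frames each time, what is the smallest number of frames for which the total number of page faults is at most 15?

f=1: 16 faults
f=2: 10 faults
f=3: 9 faults
f=4: 6 faults
f=5: 6 faults
f=6: 6 faults
Smallest f with faults ≤ 15 is 2.

2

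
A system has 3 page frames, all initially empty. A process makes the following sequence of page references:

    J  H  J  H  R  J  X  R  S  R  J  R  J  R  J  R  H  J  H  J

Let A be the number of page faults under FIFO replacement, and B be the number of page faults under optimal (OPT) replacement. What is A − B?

2

Under FIFO: F F . . F . F . F . F F . . . . F . . . → 8 faults.
Under OPT: F F . . F . F . F . . . . . . . F . . . → 6 faults.
A − B = 8 − 6 = 2.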